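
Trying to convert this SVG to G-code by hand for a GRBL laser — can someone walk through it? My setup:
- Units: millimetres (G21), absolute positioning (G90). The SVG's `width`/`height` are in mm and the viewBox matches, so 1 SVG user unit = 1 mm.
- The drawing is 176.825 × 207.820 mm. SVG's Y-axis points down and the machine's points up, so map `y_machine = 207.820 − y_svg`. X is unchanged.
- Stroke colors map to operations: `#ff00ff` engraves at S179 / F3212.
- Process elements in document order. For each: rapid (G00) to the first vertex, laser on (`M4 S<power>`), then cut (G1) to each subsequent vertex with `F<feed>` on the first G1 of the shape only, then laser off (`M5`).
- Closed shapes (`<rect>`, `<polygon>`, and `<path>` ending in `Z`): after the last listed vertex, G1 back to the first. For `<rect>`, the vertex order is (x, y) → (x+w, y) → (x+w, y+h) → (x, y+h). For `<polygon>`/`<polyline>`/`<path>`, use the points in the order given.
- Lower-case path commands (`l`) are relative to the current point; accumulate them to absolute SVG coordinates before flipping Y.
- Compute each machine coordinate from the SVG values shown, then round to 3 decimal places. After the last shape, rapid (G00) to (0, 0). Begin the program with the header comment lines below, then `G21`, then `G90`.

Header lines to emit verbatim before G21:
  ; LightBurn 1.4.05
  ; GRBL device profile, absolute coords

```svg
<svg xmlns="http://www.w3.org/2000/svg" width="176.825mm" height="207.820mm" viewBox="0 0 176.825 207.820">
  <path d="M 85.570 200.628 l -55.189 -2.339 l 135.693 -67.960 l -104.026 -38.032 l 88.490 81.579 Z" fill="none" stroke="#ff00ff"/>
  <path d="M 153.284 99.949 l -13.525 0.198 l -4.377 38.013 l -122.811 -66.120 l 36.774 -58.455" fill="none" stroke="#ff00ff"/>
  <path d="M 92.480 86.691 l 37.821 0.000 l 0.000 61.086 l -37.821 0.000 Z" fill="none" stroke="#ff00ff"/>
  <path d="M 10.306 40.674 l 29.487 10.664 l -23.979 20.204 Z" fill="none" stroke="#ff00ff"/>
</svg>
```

; LightBurn 1.4.05
; GRBL device profile, absolute coords
G21
G90
G00 X85.570 Y7.192
M4 S179
G1 X30.381 Y9.531 F3212
G1 X166.074 Y77.491
G1 X62.048 Y115.523
G1 X150.538 Y33.944
G1 X85.570 Y7.192
M5
G00 X153.284 Y107.871
M4 S179
G1 X139.759 Y107.673 F3212
G1 X135.382 Y69.660
G1 X12.571 Y135.780
G1 X49.345 Y194.235
M5
G00 X92.480 Y121.129
M4 S179
G1 X130.301 Y121.129 F3212
G1 X130.301 Y60.043
G1 X92.480 Y60.043
G1 X92.480 Y121.129
M5
G00 X10.306 Y167.146
M4 S179
G1 X39.793 Y156.482 F3212
G1 X15.814 Y136.278
G1 X10.306 Y167.146
M5
G00 X0.000 Y0.000

1 u = 1 mm; y_m = 207.820 − y.

[1] `<path>` closed polygon, #ff00ff→engrave S179 F3212: (85.570,7.192) → (30.381,9.531) → (166.074,77.491) → (62.048,115.523) → (150.538,33.944) → (85.570,7.192) (closed)

[2] `<path>` open polyline, #ff00ff→engrave S179 F3212: (153.284,107.871) → (139.759,107.673) → (135.382,69.660) → (12.571,135.780) → (49.345,194.235)

[3] `<path>` rectangle, #ff00ff→engrave S179 F3212: (92.480,121.129) → (130.301,121.129) → (130.301,60.043) → (92.480,60.043) → (92.480,121.129) (closed)

[4] `<path>` regular polygon, #ff00ff→engrave S179 F3212: (10.306,167.146) → (39.793,156.482) → (15.814,136.278) → (10.306,167.146) (closed)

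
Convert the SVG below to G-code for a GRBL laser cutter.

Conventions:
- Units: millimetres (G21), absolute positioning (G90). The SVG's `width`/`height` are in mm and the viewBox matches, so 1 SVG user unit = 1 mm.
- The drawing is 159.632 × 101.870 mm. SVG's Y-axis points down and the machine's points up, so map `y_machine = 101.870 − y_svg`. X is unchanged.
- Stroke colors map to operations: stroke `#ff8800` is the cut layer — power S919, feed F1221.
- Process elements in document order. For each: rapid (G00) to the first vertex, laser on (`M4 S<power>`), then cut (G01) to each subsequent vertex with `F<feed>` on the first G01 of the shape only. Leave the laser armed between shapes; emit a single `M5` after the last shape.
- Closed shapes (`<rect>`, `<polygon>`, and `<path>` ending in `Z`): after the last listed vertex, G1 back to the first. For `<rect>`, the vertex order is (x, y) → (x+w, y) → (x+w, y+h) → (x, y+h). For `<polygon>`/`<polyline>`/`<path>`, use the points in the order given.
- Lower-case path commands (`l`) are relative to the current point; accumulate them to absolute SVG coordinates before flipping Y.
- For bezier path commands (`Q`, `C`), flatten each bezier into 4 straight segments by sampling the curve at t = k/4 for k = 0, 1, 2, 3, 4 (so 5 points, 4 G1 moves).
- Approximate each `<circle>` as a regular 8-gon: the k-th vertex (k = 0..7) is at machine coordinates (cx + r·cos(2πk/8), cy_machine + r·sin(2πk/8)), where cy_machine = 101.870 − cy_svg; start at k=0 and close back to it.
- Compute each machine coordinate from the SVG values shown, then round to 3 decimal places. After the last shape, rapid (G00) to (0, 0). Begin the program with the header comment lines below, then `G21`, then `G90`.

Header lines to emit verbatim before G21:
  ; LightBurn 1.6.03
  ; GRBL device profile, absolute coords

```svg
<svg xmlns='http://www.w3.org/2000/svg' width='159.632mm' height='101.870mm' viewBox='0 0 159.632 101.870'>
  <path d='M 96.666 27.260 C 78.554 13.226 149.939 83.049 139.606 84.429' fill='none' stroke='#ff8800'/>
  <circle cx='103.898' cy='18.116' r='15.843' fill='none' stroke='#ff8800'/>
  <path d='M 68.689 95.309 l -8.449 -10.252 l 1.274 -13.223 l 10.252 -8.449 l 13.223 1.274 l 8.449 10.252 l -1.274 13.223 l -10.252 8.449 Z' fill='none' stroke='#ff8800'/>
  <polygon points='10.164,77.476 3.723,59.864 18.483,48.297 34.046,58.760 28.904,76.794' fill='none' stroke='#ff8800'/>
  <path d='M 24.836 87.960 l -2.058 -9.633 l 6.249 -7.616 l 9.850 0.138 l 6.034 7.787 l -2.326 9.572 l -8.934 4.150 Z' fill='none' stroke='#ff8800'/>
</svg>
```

; LightBurn 1.6.03
; GRBL device profile, absolute coords
G21
G90
G00 X96.666 Y74.610
M4 S919
G01 X97.187 Y71.792 F1221
G01 X115.219 Y51.806
G01 X134.709 Y28.929
G01 X139.606 Y17.441
G00 X119.741 Y83.754
M4 S919
G01 X115.101 Y94.957 F1221
G01 X103.898 Y99.597
G01 X92.695 Y94.957
G01 X88.055 Y83.754
G01 X92.695 Y72.551
G01 X103.898 Y67.911
G01 X115.101 Y72.551
G01 X119.741 Y83.754
G00 X68.689 Y6.561
M4 S919
G01 X60.240 Y16.813 F1221
G01 X61.514 Y30.036
G01 X71.766 Y38.485
G01 X84.989 Y37.211
G01 X93.438 Y26.959
G01 X92.164 Y13.736
G01 X81.912 Y5.287
G01 X68.689 Y6.561
G00 X10.164 Y24.394
M4 S919
G01 X3.723 Y42.006 F1221
G01 X18.483 Y53.573
G01 X34.046 Y43.110
G01 X28.904 Y25.076
G01 X10.164 Y24.394
G00 X24.836 Y13.910
M4 S919
G01 X22.778 Y23.543 F1221
G01 X29.027 Y31.159
G01 X38.877 Y31.021
G01 X44.911 Y23.234
G01 X42.585 Y13.662
G01 X33.651 Y9.512
G01 X24.836 Y13.910
M5
G00 X0.000 Y0.000

1 u = 1 mm; y_m = 101.870 − y.

[1] `<path>` cubic bezier, #ff8800→cut S919 F1221: (96.666,74.610) → (97.187,71.792) → (115.219,51.806) → (134.709,28.929) → (139.606,17.441)

[2] `<circle>` circle, #ff8800→cut S919 F1221: (119.741,83.754) → (115.101,94.957) → (103.898,99.597) → (92.695,94.957) → (88.055,83.754) → (92.695,72.551) → (103.898,67.911) → (115.101,72.551) → (119.741,83.754) (closed)

[3] `<path>` regular polygon, #ff8800→cut S919 F1221: (68.689,6.561) → (60.240,16.813) → (61.514,30.036) → (71.766,38.485) → (84.989,37.211) → (93.438,26.959) → (92.164,13.736) → (81.912,5.287) → (68.689,6.561) (closed)

[4] `<polygon>` regular polygon, #ff8800→cut S919 F1221: (10.164,24.394) → (3.723,42.006) → (18.483,53.573) → (34.046,43.110) → (28.904,25.076) → (10.164,24.394) (closed)

[5] `<path>` regular polygon, #ff8800→cut S919 F1221: (24.836,13.910) → (22.778,23.543) → (29.027,31.159) → (38.877,31.021) → (44.911,23.234) → (42.585,13.662) → (33.651,9.512) → (24.836,13.910) (closed)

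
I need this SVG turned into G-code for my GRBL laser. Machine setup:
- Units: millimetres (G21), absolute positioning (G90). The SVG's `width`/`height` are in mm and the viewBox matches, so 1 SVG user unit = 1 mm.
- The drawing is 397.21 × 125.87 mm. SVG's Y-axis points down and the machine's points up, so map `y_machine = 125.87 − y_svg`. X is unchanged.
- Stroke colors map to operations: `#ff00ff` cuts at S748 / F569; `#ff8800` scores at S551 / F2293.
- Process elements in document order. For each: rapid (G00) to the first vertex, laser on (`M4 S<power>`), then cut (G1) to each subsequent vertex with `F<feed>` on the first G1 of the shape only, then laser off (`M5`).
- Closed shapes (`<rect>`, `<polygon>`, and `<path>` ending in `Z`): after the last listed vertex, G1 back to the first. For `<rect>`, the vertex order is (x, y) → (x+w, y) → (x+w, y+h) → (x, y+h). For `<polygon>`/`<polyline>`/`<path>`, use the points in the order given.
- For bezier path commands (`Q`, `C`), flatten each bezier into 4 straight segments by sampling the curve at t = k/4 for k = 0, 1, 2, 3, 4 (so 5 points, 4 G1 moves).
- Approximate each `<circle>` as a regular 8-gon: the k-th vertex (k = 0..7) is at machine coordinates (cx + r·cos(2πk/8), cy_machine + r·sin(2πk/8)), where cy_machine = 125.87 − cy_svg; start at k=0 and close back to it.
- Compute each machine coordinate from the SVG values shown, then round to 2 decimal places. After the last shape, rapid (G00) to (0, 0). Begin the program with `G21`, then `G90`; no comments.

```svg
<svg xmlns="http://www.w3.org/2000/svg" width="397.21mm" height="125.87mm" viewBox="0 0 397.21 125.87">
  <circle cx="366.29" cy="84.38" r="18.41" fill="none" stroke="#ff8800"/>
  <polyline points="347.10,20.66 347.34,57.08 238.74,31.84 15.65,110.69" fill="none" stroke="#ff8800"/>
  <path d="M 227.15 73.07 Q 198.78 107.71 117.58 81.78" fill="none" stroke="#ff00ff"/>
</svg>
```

1 u = 1 mm; y_m = 125.87 − y.

[1] `<circle>` circle, #ff8800→score S551 F2293: (384.70,41.49) → (379.31,54.51) → (366.29,59.90) → (353.27,54.51) → (347.88,41.49) → (353.27,28.47) → (366.29,23.08) → (379.31,28.47) → (384.70,41.49) (closed)

[2] `<polyline>` open polyline, #ff8800→score S551 F2293: (347.10,105.21) → (347.34,68.79) → (238.74,94.03) → (15.65,15.18)

[3] `<path>` quadratic bezier, #ff00ff→cut S748 F569: (227.15,52.80) → (209.66,39.27) → (185.57,33.30) → (154.88,34.91) → (117.58,44.09)

G21
G90
G00 X384.70 Y41.49
M4 S551
G1 X379.31 Y54.51 F2293
G1 X366.29 Y59.90
G1 X353.27 Y54.51
G1 X347.88 Y41.49
G1 X353.27 Y28.47
G1 X366.29 Y23.08
G1 X379.31 Y28.47
G1 X384.70 Y41.49
M5
G00 X347.10 Y105.21
M4 S551
G1 X347.34 Y68.79 F2293
G1 X238.74 Y94.03
G1 X15.65 Y15.18
M5
G00 X227.15 Y52.80
M4 S748
G1 X209.66 Y39.27 F569
G1 X185.57 Y33.30
G1 X154.88 Y34.91
G1 X117.58 Y44.09
M5
G00 X0.00 Y0.00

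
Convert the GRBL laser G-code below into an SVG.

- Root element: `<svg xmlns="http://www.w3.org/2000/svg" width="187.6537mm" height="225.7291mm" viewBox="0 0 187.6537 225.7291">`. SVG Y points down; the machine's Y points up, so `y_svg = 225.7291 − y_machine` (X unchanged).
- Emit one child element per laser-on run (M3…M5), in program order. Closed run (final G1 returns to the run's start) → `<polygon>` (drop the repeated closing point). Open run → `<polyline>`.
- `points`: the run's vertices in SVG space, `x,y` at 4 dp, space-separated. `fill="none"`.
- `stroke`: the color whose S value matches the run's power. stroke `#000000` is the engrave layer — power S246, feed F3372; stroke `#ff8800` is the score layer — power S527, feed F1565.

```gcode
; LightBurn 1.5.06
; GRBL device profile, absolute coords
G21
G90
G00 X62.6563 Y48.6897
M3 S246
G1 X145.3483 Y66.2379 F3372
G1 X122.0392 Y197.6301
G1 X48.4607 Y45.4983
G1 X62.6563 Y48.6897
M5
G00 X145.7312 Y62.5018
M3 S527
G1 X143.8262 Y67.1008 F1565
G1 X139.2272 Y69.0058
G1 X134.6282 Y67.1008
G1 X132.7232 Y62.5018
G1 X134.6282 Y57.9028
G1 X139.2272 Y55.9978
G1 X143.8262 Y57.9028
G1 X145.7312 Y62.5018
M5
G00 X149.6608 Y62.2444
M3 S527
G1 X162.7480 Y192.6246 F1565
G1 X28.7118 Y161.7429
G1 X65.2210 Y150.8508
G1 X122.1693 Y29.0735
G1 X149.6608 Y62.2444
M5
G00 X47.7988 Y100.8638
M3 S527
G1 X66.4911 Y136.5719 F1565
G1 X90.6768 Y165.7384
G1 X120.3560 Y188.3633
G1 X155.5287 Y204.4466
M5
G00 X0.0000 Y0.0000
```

Machine Y-up, SVG Y-down with viewBox height 225.7291, so y_svg = 225.7291 − y_machine; X carries over.

Run 1: the run's S246 means `#000000` (engrave). The run returns to its start, so emit a `<polygon>` with points (Y-flipped): 62.6563,177.0394 145.3483,159.4912 122.0392,28.0990 48.4607,180.2308.

Run 2: the run's S527 means `#ff8800` (score). The run returns to its start, so emit a `<polygon>` with points (Y-flipped): 145.7312,163.2273 143.8262,158.6283 139.2272,156.7233 134.6282,158.6283 132.7232,163.2273 134.6282,167.8263 139.2272,169.7313 143.8262,167.8263.

Run 3: power S527 maps to stroke `#ff8800` (score). The run returns to its start, so emit a `<polygon>` with points (Y-flipped): 149.6608,163.4847 162.7480,33.1045 28.7118,63.9862 65.2210,74.8783 122.1693,196.6556.

Run 4: S527 ⇒ score layer `#ff8800`. The run is open, so emit a `<polyline>` with points (Y-flipped): 47.7988,124.8653 66.4911,89.1572 90.6768,59.9907 120.3560,37.3658 155.5287,21.2825.

<svg xmlns="http://www.w3.org/2000/svg" width="187.6537mm" height="225.7291mm" viewBox="0 0 187.6537 225.7291">
  <polygon points="62.6563,177.0394 145.3483,159.4912 122.0392,28.0990 48.4607,180.2308" fill="none" stroke="#000000"/>
  <polygon points="145.7312,163.2273 143.8262,158.6283 139.2272,156.7233 134.6282,158.6283 132.7232,163.2273 134.6282,167.8263 139.2272,169.7313 143.8262,167.8263" fill="none" stroke="#ff8800"/>
  <polygon points="149.6608,163.4847 162.7480,33.1045 28.7118,63.9862 65.2210,74.8783 122.1693,196.6556" fill="none" stroke="#ff8800"/>
  <polyline points="47.7988,124.8653 66.4911,89.1572 90.6768,59.9907 120.3560,37.3658 155.5287,21.2825" fill="none" stroke="#ff8800"/>
</svg>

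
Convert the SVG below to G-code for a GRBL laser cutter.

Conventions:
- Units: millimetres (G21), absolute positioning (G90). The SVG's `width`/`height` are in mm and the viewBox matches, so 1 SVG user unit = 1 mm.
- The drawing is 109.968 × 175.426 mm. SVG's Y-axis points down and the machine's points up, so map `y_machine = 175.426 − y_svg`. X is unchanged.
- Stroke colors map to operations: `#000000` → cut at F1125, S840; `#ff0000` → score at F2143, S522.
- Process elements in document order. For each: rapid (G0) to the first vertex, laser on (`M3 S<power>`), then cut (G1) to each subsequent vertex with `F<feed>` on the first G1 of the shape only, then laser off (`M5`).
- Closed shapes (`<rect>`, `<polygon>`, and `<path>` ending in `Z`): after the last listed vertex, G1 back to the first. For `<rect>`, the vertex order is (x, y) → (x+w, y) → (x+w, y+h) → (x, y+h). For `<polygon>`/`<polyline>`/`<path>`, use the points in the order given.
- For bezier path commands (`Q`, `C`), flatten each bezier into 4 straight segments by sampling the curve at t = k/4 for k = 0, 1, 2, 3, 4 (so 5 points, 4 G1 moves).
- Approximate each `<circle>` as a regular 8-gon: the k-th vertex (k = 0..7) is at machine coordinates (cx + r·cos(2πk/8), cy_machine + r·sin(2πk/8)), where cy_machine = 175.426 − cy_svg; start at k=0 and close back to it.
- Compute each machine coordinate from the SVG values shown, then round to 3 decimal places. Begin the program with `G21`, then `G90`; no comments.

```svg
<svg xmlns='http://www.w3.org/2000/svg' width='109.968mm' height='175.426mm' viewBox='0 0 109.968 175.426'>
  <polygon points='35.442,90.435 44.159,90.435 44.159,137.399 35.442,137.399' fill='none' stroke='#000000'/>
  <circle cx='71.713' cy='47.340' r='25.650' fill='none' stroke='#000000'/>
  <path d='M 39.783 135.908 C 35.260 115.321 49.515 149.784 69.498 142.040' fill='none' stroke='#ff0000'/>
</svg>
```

Since the viewBox matches the mm dimensions, user units are millimetres directly. The only transform is the Y-flip y_m = 175.426 − y_svg.

Shape 1 is a rectangle drawn with `<polygon>`. Its stroke #000000 means cut at S840, F1125. After flipping Y the toolpath is (35.442,84.991) → (44.159,84.991) → (44.159,38.027) → (35.442,38.027) → (35.442,84.991), returning to the start.

Shape 2 is a circle drawn with `<circle>`. Its stroke #000000 means cut at S840, F1125. After flipping Y the toolpath is (97.363,128.086) → (89.850,146.223) → (71.713,153.736) → (53.576,146.223) → (46.063,128.086) → (53.576,109.949) → (71.713,102.436) → (89.850,109.949) → (97.363,128.086), returning to the start.

Shape 3 is a cubic bezier drawn with `<path>`. Its stroke #ff0000 means score at S522, F2143. After flipping Y the toolpath is (39.783,39.518) → (39.708,46.156) → (45.451,41.268) → (55.789,33.972) → (69.498,33.386).

G21
G90
G0 X35.442 Y84.991
M3 S840
G1 X44.159 Y84.991 F1125
G1 X44.159 Y38.027
G1 X35.442 Y38.027
G1 X35.442 Y84.991
M5
G0 X97.363 Y128.086
M3 S840
G1 X89.850 Y146.223 F1125
G1 X71.713 Y153.736
G1 X53.576 Y146.223
G1 X46.063 Y128.086
G1 X53.576 Y109.949
G1 X71.713 Y102.436
G1 X89.850 Y109.949
G1 X97.363 Y128.086
M5
G0 X39.783 Y39.518
M3 S522
G1 X39.708 Y46.156 F2143
G1 X45.451 Y41.268
G1 X55.789 Y33.972
G1 X69.498 Y33.386
M5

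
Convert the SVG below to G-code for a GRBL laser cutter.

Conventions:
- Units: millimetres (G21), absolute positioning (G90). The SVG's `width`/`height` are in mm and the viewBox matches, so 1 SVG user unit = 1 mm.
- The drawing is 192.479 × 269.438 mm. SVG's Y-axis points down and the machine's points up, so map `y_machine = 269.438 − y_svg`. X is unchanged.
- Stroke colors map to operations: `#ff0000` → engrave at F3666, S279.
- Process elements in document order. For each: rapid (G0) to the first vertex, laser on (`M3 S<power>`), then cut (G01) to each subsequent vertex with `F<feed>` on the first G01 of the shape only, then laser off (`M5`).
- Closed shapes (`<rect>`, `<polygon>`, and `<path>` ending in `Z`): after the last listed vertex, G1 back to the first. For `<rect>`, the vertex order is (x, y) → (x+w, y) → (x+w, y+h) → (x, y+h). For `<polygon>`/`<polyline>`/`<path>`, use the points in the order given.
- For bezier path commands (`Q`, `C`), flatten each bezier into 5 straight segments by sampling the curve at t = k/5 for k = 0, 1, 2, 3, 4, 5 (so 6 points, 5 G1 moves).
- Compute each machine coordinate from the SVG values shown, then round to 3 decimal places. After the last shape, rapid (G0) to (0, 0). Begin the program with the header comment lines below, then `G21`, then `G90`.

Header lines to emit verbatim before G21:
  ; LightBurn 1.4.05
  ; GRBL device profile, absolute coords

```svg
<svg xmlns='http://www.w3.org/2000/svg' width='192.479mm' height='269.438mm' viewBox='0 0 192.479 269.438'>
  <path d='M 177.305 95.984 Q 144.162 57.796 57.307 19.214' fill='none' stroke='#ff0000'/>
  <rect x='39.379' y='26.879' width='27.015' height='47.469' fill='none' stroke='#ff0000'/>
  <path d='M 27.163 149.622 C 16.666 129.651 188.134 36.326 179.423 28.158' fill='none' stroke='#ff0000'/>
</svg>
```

; LightBurn 1.4.05
; GRBL device profile, absolute coords
G21
G90
G0 X177.305 Y173.454
M3 S279
G01 X161.899 Y188.745 F3666
G01 X142.197 Y204.067
G01 X118.197 Y219.421
G01 X89.901 Y234.807
G01 X57.307 Y250.224
M5
G0 X39.379 Y242.559
M3 S279
G01 X66.394 Y242.559 F3666
G01 X66.394 Y195.090
G01 X39.379 Y195.090
G01 X39.379 Y242.559
M5
G0 X27.163 Y119.816
M3 S279
G01 X39.803 Y139.333 F3666
G01 X78.733 Y168.846
G01 X126.567 Y200.748
G01 X165.925 Y227.428
G01 X179.423 Y241.280
M5
G0 X0.000 Y0.000

viewBox `0 0 192.479 269.438` with mm width/height → 1 unit = 1 mm. Flip: y_m = 269.438 − y_svg.

**Shape 1** — `<path>` quadratic bezier, stroke `#ff0000` → engrave (S279, F3666). Control points (SVG): P0=(177.305,95.984), P1=(144.162,57.796), P2=(57.307,19.214); sampled at t=k/5. Machine vertices: (177.305,173.454) → (161.899,188.745) → (142.197,204.067) → (118.197,219.421) → (89.901,234.807) → (57.307,250.224). Open path.

**Shape 2** — `<rect>` rectangle, stroke `#ff0000` → engrave (S279, F3666). Machine vertices: (39.379,242.559) → (66.394,242.559) → (66.394,195.090) → (39.379,195.090) → (39.379,242.559). Closed: final G1 returns to the first vertex.

**Shape 3** — `<path>` cubic bezier, stroke `#ff0000` → engrave (S279, F3666). Control points (SVG): P0=(27.163,149.622), P1=(16.666,129.651), P2=(188.134,36.326), P3=(179.423,28.158); sampled at t=k/5. Machine vertices: (27.163,119.816) → (39.803,139.333) → (78.733,168.846) → (126.567,200.748) → (165.925,227.428) → (179.423,241.280). Open path.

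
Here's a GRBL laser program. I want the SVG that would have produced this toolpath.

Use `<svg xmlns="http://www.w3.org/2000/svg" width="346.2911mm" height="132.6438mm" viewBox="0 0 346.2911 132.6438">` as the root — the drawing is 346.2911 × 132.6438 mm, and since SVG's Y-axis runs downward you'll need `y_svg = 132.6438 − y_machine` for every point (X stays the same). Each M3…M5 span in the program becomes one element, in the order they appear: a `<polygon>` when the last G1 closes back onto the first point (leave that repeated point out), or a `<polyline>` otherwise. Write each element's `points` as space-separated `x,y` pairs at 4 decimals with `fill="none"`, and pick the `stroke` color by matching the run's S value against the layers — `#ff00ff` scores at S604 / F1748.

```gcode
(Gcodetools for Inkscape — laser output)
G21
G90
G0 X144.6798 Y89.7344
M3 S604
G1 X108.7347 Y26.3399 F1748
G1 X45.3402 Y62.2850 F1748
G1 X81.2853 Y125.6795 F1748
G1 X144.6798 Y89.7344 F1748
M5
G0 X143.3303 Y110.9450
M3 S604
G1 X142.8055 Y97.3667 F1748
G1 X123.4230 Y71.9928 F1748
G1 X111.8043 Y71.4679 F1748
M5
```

<svg xmlns="http://www.w3.org/2000/svg" width="346.2911mm" height="132.6438mm" viewBox="0 0 346.2911 132.6438">
  <polygon points="144.6798,42.9094 108.7347,106.3039 45.3402,70.3588 81.2853,6.9643" fill="none" stroke="#ff00ff"/>
  <polyline points="143.3303,21.6988 142.8055,35.2771 123.4230,60.6510 111.8043,61.1759" fill="none" stroke="#ff00ff"/>
</svg>

Machine Y-up, SVG Y-down with viewBox height 132.6438, so y_svg = 132.6438 − y_machine; X carries over. Every run uses S604, so all elements get stroke `#ff00ff` (score).

Run 1: The run returns to its start, so emit a `<polygon>` with points (Y-flipped): 144.6798,42.9094 108.7347,106.3039 45.3402,70.3588 81.2853,6.9643.

Run 2: The run is open, so emit a `<polyline>` with points (Y-flipped): 143.3303,21.6988 142.8055,35.2771 123.4230,60.6510 111.8043,61.1759.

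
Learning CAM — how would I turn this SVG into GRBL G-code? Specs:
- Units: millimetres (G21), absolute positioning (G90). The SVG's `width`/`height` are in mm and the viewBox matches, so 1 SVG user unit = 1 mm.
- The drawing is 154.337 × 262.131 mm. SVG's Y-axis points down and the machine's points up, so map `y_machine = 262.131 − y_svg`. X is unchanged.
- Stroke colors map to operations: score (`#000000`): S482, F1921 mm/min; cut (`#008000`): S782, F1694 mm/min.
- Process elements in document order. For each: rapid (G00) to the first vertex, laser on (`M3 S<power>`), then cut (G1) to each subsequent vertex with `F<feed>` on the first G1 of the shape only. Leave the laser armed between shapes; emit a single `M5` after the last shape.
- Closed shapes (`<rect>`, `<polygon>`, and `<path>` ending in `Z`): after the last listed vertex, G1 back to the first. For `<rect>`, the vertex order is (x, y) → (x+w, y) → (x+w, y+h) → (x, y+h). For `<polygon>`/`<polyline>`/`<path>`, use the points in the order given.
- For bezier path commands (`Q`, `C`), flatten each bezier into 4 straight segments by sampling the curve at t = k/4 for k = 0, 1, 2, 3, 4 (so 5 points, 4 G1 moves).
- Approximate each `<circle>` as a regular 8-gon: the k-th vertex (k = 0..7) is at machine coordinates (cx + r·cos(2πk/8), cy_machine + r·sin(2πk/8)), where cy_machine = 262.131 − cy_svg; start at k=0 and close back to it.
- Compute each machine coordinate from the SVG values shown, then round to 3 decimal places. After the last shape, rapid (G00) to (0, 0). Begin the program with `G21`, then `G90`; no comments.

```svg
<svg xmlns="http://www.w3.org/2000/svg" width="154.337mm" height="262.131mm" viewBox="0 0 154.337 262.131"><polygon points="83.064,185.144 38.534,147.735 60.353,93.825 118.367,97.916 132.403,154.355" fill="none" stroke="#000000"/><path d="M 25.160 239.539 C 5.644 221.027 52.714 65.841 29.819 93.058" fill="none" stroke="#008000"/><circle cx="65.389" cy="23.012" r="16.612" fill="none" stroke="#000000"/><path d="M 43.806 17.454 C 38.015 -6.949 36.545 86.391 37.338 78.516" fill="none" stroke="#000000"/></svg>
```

Since the viewBox matches the mm dimensions, user units are millimetres directly. The only transform is the Y-flip y_m = 262.131 − y_svg.

Shape 1 is a regular polygon drawn with `<polygon>`. Its stroke #000000 means score at S482, F1921. After flipping Y the toolpath is (83.064,76.987) → (38.534,114.396) → (60.353,168.306) → (118.367,164.215) → (132.403,107.776) → (83.064,76.987), returning to the start.

Shape 2 is a cubic bezier drawn with `<path>`. Its stroke #008000 means cut at S782, F1694. After flipping Y the toolpath is (25.160,22.592) → (20.874,57.117) → (28.757,112.981) → (36.005,160.271) → (29.819,169.073).

Shape 3 is a circle drawn with `<circle>`. Its stroke #000000 means score at S482, F1921. After flipping Y the toolpath is (82.001,239.119) → (77.135,250.865) → (65.389,255.731) → (53.643,250.865) → (48.777,239.119) → (53.643,227.373) → (65.389,222.507) → (77.135,227.373) → (82.001,239.119), returning to the start.

Shape 4 is a cubic bezier drawn with `<path>`. Its stroke #000000 means score at S482, F1921. After flipping Y the toolpath is (43.806,244.677) → (40.241,244.324) → (38.103,220.344) → (37.200,193.265) → (37.338,183.615).

G21
G90
G00 X83.064 Y76.987
M3 S482
G1 X38.534 Y114.396 F1921
G1 X60.353 Y168.306
G1 X118.367 Y164.215
G1 X132.403 Y107.776
G1 X83.064 Y76.987
G00 X25.160 Y22.592
M3 S782
G1 X20.874 Y57.117 F1694
G1 X28.757 Y112.981
G1 X36.005 Y160.271
G1 X29.819 Y169.073
G00 X82.001 Y239.119
M3 S482
G1 X77.135 Y250.865 F1921
G1 X65.389 Y255.731
G1 X53.643 Y250.865
G1 X48.777 Y239.119
G1 X53.643 Y227.373
G1 X65.389 Y222.507
G1 X77.135 Y227.373
G1 X82.001 Y239.119
G00 X43.806 Y244.677
M3 S482
G1 X40.241 Y244.324 F1921
G1 X38.103 Y220.344
G1 X37.200 Y193.265
G1 X37.338 Y183.615
M5
G00 X0.000 Y0.000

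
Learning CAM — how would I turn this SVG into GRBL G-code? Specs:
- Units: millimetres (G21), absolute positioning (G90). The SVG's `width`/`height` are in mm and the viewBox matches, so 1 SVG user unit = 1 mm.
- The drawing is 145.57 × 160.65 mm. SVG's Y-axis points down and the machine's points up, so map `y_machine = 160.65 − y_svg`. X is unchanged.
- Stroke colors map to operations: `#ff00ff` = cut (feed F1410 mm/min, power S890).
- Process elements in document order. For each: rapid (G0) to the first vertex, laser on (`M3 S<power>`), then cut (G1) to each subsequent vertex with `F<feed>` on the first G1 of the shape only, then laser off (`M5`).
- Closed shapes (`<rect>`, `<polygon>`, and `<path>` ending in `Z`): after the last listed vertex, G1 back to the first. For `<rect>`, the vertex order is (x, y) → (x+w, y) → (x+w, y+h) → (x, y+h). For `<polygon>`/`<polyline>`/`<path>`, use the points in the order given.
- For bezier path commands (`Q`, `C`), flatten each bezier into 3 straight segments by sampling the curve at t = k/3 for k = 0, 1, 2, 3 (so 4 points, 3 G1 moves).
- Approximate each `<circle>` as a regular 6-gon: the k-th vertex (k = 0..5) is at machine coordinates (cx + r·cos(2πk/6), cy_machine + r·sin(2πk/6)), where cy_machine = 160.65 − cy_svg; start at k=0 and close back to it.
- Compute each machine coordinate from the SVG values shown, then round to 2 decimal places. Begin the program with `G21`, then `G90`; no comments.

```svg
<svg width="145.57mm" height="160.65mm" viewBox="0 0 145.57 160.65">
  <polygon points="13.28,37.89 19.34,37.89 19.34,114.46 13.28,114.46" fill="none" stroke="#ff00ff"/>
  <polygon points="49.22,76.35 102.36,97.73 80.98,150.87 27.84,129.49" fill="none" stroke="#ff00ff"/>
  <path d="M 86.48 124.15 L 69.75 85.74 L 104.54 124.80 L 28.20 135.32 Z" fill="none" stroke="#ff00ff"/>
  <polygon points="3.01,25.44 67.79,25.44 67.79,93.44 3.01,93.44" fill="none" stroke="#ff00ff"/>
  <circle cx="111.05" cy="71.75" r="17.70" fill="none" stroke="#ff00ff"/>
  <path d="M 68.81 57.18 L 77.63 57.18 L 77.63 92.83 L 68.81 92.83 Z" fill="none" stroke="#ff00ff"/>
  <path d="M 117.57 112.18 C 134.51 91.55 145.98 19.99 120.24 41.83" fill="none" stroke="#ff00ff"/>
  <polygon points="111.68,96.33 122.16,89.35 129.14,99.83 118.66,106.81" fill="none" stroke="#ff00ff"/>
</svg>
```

1 u = 1 mm; y_m = 160.65 − y.

[1] `<polygon>` rectangle, #ff00ff→cut S890 F1410: (13.28,122.76) → (19.34,122.76) → (19.34,46.19) → (13.28,46.19) → (13.28,122.76) (closed)

[2] `<polygon>` regular polygon, #ff00ff→cut S890 F1410: (49.22,84.30) → (102.36,62.92) → (80.98,9.78) → (27.84,31.16) → (49.22,84.30) (closed)

[3] `<path>` closed polygon, #ff00ff→cut S890 F1410: (86.48,36.50) → (69.75,74.91) → (104.54,35.85) → (28.20,25.33) → (86.48,36.50) (closed)

[4] `<polygon>` rectangle, #ff00ff→cut S890 F1410: (3.01,135.21) → (67.79,135.21) → (67.79,67.21) → (3.01,67.21) → (3.01,135.21) (closed)

[5] `<circle>` circle, #ff00ff→cut S890 F1410: (128.75,88.90) → (119.90,104.23) → (102.20,104.23) → (93.35,88.90) → (102.20,73.57) → (119.90,73.57) → (128.75,88.90) (closed)

[6] `<path>` rectangle, #ff00ff→cut S890 F1410: (68.81,103.47) → (77.63,103.47) → (77.63,67.82) → (68.81,67.82) → (68.81,103.47) (closed)

[7] `<path>` cubic bezier, #ff00ff→cut S890 F1410: (117.57,48.47) → (131.51,80.73) → (134.75,114.87) → (120.24,118.82)

[8] `<polygon>` regular polygon, #ff00ff→cut S890 F1410: (111.68,64.32) → (122.16,71.30) → (129.14,60.82) → (118.66,53.84) → (111.68,64.32) (closed)

G21
G90
G0 X13.28 Y122.76
M3 S890
G1 X19.34 Y122.76 F1410
G1 X19.34 Y46.19
G1 X13.28 Y46.19
G1 X13.28 Y122.76
M5
G0 X49.22 Y84.30
M3 S890
G1 X102.36 Y62.92 F1410
G1 X80.98 Y9.78
G1 X27.84 Y31.16
G1 X49.22 Y84.30
M5
G0 X86.48 Y36.50
M3 S890
G1 X69.75 Y74.91 F1410
G1 X104.54 Y35.85
G1 X28.20 Y25.33
G1 X86.48 Y36.50
M5
G0 X3.01 Y135.21
M3 S890
G1 X67.79 Y135.21 F1410
G1 X67.79 Y67.21
G1 X3.01 Y67.21
G1 X3.01 Y135.21
M5
G0 X128.75 Y88.90
M3 S890
G1 X119.90 Y104.23 F1410
G1 X102.20 Y104.23
G1 X93.35 Y88.90
G1 X102.20 Y73.57
G1 X119.90 Y73.57
G1 X128.75 Y88.90
M5
G0 X68.81 Y103.47
M3 S890
G1 X77.63 Y103.47 F1410
G1 X77.63 Y67.82
G1 X68.81 Y67.82
G1 X68.81 Y103.47
M5
G0 X117.57 Y48.47
M3 S890
G1 X131.51 Y80.73 F1410
G1 X134.75 Y114.87
G1 X120.24 Y118.82
M5
G0 X111.68 Y64.32
M3 S890
G1 X122.16 Y71.30 F1410
G1 X129.14 Y60.82
G1 X118.66 Y53.84
G1 X111.68 Y64.32
M5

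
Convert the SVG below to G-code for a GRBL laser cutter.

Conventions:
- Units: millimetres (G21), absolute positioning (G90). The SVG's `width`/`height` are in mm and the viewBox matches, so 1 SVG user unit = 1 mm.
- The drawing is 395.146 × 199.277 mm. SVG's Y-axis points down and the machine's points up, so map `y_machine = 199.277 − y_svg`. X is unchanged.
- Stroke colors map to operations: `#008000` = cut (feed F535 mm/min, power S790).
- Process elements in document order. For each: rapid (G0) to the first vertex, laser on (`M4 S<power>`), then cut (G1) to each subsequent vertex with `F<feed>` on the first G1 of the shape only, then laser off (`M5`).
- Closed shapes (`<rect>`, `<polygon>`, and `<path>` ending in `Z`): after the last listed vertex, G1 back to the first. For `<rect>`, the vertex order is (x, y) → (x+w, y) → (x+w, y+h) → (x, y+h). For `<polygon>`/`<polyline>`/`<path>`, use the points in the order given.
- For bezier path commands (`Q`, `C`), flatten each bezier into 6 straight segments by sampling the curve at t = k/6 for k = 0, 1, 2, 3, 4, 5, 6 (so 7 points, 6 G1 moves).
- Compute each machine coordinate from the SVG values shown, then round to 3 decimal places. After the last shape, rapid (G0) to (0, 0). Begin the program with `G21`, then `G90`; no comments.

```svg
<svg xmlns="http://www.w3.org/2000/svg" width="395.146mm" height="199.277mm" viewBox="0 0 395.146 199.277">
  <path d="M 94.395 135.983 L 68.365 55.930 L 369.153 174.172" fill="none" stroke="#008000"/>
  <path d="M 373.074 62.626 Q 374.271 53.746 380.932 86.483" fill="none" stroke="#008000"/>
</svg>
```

Since the viewBox matches the mm dimensions, user units are millimetres directly. The only transform is the Y-flip y_m = 199.277 − y_svg.

Shape 1 is a open polyline drawn with `<path>`. Its stroke #008000 means cut at S790, F535. After flipping Y the toolpath is (94.395,63.294) → (68.365,143.347) → (369.153,25.105).

Shape 2 is a quadratic bezier drawn with `<path>`. Its stroke #008000 means cut at S790, F535. After flipping Y the toolpath is (373.074,136.651) → (373.625,138.455) → (374.479,137.947) → (375.637,135.127) → (377.098,129.995) → (378.863,122.550) → (380.932,112.794).

G21
G90
G0 X94.395 Y63.294
M4 S790
G1 X68.365 Y143.347 F535
G1 X369.153 Y25.105
M5
G0 X373.074 Y136.651
M4 S790
G1 X373.625 Y138.455 F535
G1 X374.479 Y137.947
G1 X375.637 Y135.127
G1 X377.098 Y129.995
G1 X378.863 Y122.550
G1 X380.932 Y112.794
M5
G0 X0.000 Y0.000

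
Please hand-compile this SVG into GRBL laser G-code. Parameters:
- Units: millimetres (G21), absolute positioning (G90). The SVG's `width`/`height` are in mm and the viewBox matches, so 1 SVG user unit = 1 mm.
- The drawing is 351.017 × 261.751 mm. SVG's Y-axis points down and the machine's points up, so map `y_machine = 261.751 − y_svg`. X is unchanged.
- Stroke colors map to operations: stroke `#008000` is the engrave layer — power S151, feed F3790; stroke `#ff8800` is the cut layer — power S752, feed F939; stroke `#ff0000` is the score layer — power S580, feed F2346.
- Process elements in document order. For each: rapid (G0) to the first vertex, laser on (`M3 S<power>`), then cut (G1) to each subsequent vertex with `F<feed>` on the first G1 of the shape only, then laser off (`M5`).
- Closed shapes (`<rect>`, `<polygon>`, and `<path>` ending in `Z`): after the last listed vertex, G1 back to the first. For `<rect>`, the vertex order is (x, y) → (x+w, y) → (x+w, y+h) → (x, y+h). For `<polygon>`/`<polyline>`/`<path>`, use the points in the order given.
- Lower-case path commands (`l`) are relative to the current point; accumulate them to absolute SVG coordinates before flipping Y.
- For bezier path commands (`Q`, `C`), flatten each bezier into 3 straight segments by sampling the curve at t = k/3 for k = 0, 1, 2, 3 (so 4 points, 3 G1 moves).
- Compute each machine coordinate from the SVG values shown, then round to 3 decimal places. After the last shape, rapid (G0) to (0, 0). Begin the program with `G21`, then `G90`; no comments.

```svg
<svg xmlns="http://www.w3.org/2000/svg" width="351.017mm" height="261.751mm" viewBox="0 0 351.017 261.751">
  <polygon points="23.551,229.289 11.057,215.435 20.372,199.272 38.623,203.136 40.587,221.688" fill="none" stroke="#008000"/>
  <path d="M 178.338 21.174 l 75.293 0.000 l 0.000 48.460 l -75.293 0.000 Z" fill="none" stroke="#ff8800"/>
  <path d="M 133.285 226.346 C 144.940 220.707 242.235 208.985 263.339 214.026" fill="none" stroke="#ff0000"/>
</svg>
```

Since the viewBox matches the mm dimensions, user units are millimetres directly. The only transform is the Y-flip y_m = 261.751 − y_svg.

Shape 1 is a regular polygon drawn with `<polygon>`. Its stroke #008000 means engrave at S151, F3790. After flipping Y the toolpath is (23.551,32.462) → (11.057,46.316) → (20.372,62.479) → (38.623,58.615) → (40.587,40.063) → (23.551,32.462), returning to the start.

Shape 2 is a rectangle drawn with `<path>`. Its stroke #ff8800 means cut at S752, F939. After flipping Y the toolpath is (178.338,240.577) → (253.631,240.577) → (253.631,192.117) → (178.338,192.117) → (178.338,240.577), returning to the start.

Shape 3 is a cubic bezier drawn with `<path>`. Its stroke #ff0000 means score at S580, F2346. After flipping Y the toolpath is (133.285,35.405) → (167.493,42.226) → (222.832,48.024) → (263.339,47.725).

G21
G90
G0 X23.551 Y32.462
M3 S151
G1 X11.057 Y46.316 F3790
G1 X20.372 Y62.479
G1 X38.623 Y58.615
G1 X40.587 Y40.063
G1 X23.551 Y32.462
M5
G0 X178.338 Y240.577
M3 S752
G1 X253.631 Y240.577 F939
G1 X253.631 Y192.117
G1 X178.338 Y192.117
G1 X178.338 Y240.577
M5
G0 X133.285 Y35.405
M3 S580
G1 X167.493 Y42.226 F2346
G1 X222.832 Y48.024
G1 X263.339 Y47.725
M5
G0 X0.000 Y0.000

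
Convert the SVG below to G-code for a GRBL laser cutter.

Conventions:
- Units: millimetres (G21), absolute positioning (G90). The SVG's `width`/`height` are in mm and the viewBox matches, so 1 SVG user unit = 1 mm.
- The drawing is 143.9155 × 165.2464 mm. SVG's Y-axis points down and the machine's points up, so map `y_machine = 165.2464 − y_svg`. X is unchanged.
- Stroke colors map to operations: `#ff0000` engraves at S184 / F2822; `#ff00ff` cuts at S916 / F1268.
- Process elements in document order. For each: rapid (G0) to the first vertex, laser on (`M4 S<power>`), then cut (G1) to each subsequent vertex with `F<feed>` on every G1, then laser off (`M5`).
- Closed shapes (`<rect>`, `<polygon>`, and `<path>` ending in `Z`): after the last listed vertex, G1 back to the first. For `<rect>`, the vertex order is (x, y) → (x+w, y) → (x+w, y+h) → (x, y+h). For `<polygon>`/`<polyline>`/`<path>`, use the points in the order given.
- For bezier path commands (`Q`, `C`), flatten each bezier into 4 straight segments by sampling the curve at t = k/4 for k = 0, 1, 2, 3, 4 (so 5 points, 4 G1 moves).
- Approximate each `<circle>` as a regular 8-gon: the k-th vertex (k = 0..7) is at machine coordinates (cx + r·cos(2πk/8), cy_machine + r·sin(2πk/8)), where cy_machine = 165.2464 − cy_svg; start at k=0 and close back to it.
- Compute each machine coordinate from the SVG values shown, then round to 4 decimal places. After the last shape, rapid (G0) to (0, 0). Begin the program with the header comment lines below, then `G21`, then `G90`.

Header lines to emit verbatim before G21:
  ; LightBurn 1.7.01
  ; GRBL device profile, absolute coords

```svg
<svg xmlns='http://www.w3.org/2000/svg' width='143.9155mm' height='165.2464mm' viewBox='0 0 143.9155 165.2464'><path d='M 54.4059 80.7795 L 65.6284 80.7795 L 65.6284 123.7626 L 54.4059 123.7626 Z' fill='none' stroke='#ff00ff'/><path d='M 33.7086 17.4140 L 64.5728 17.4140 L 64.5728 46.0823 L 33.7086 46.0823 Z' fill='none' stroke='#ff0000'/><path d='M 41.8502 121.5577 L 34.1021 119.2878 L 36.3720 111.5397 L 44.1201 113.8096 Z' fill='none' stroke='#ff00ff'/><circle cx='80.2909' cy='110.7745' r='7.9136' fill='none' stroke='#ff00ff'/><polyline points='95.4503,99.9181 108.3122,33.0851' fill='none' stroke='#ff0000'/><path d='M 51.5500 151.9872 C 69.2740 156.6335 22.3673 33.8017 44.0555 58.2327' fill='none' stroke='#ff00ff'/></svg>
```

1 u = 1 mm; y_m = 165.2464 − y.

[1] `<path>` rectangle, #ff00ff→cut S916 F1268: (54.4059,84.4669) → (65.6284,84.4669) → (65.6284,41.4838) → (54.4059,41.4838) → (54.4059,84.4669) (closed)

[2] `<path>` rectangle, #ff0000→engrave S184 F2822: (33.7086,147.8324) → (64.5728,147.8324) → (64.5728,119.1641) → (33.7086,119.1641) → (33.7086,147.8324) (closed)

[3] `<path>` regular polygon, #ff00ff→cut S916 F1268: (41.8502,43.6887) → (34.1021,45.9586) → (36.3720,53.7067) → (44.1201,51.4368) → (41.8502,43.6887) (closed)

[4] `<circle>` circle, #ff00ff→cut S916 F1268: (88.2045,54.4719) → (85.8867,60.0677) → (80.2909,62.3855) → (74.6951,60.0677) → (72.3773,54.4719) → (74.6951,48.8761) → (80.2909,46.5583) → (85.8867,48.8761) → (88.2045,54.4719) (closed)

[5] `<polyline>` line segment, #ff0000→engrave S184 F2822: (95.4503,65.3283) → (108.3122,132.1613)

[6] `<path>` cubic bezier, #ff00ff→cut S916 F1268: (51.5500,13.2592) → (54.8064,29.3838) → (46.3162,67.5557) → (38.5692,102.0180) → (44.0555,107.0137)

; LightBurn 1.7.01
; GRBL device profile, absolute coords
G21
G90
G0 X54.4059 Y84.4669
M4 S916
G1 X65.6284 Y84.4669 F1268
G1 X65.6284 Y41.4838 F1268
G1 X54.4059 Y41.4838 F1268
G1 X54.4059 Y84.4669 F1268
M5
G0 X33.7086 Y147.8324
M4 S184
G1 X64.5728 Y147.8324 F2822
G1 X64.5728 Y119.1641 F2822
G1 X33.7086 Y119.1641 F2822
G1 X33.7086 Y147.8324 F2822
M5
G0 X41.8502 Y43.6887
M4 S916
G1 X34.1021 Y45.9586 F1268
G1 X36.3720 Y53.7067 F1268
G1 X44.1201 Y51.4368 F1268
G1 X41.8502 Y43.6887 F1268
M5
G0 X88.2045 Y54.4719
M4 S916
G1 X85.8867 Y60.0677 F1268
G1 X80.2909 Y62.3855 F1268
G1 X74.6951 Y60.0677 F1268
G1 X72.3773 Y54.4719 F1268
G1 X74.6951 Y48.8761 F1268
G1 X80.2909 Y46.5583 F1268
G1 X85.8867 Y48.8761 F1268
G1 X88.2045 Y54.4719 F1268
M5
G0 X95.4503 Y65.3283
M4 S184
G1 X108.3122 Y132.1613 F2822
M5
G0 X51.5500 Y13.2592
M4 S916
G1 X54.8064 Y29.3838 F1268
G1 X46.3162 Y67.5557 F1268
G1 X38.5692 Y102.0180 F1268
G1 X44.0555 Y107.0137 F1268
M5
G0 X0.0000 Y0.0000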